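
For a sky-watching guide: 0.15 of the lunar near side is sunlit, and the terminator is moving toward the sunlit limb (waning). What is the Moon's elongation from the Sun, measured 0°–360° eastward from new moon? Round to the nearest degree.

From f = (1 − cos θ)/2: cos θ = 1 − 2×0.15 = 0.700; arccos → 45.6°.
Since the Moon is past full (waning), take the reflex angle: θ = 360° − 45.6° = 314.4°.

314°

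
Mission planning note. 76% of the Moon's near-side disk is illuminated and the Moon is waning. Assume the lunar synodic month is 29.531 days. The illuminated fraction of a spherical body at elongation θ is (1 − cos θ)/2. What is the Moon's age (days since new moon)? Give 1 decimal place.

19.6 days

From f = (1 − cos θ)/2: cos θ = 1 − 2×0.76 = -0.520; arccos → 121.3°.
Waning ⇒ past full, so θ = 360° − 121.3° = 238.7°.
Age = 29.531 × 238.7°/360° ≈ 19.58 days.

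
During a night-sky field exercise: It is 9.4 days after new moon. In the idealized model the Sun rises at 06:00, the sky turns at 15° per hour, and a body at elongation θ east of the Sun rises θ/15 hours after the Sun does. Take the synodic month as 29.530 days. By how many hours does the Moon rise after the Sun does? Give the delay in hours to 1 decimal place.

7.6 h

Elongation θ = 360° × 9.4/29.530 ≈ 114.6°.
The Moon trails the Sun by θ/15 = 114.6/15 ≈ 7.64 hours.
So the Moon rises 7.64 h after the Sun.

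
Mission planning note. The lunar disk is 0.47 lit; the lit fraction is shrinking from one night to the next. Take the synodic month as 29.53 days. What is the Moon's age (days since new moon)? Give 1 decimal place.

cos θ = 1 − 2f = 0.060, giving a principal value of 86.6°.
Waning ⇒ past full, so θ = 360° − 86.6° = 273.4°.
At 360°/29.53 d per day, 273.4° corresponds to 22.43 days.

22.4 days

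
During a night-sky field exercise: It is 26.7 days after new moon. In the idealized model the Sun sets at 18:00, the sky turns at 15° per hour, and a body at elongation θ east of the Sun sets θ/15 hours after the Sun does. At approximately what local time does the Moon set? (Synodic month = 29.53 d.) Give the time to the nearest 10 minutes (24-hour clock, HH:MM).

15:40

Elongation θ = 360° × 26.7/29.53 ≈ 325.5°.
The Moon trails the Sun by θ/15 = 325.5/15 ≈ 21.70 hours.
18:00 + 21.700 h ≈ 15:42 → 15:40 to the nearest ten minutes.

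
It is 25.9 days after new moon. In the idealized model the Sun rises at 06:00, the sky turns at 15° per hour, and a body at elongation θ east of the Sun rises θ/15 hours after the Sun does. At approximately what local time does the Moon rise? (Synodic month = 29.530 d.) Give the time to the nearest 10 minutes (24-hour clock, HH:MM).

03:00

The Moon has covered 25.9/29.530 of its cycle, so θ ≈ 360° × 25.9/29.530 = 315.7°.
Delay after the Sun = 315.7° / (15°/h) ≈ 21.05 h.
06:00 + 21.050 h ≈ 03:03 → 03:00 to the nearest ten minutes.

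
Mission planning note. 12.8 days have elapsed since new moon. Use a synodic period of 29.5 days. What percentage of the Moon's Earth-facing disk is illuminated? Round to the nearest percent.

Elongation θ = 360° × 12.8/29.5 ≈ 156.2°.
With cos θ = (-0.915), the lit fraction is (1 − (-0.915))/2 ≈ 0.957, so 96%.

96%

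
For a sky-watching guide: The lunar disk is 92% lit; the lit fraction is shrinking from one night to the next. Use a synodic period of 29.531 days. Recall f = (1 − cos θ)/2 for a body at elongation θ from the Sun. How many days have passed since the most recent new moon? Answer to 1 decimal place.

cos θ = 1 − 2f = -0.840, giving a principal value of 147.1°.
A waning Moon lies in 180°–360°, so θ = 360° − 147.1° = 212.9°.
At 360°/29.531 d per day, 212.9° corresponds to 17.46 days.

17.5 days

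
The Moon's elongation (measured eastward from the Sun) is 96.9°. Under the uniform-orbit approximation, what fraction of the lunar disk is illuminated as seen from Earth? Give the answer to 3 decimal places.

Half-versine of 96.9°: (1 − (-0.120))/2 = 0.560.

0.560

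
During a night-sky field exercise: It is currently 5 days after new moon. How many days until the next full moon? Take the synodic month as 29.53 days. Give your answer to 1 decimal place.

9.8 days

Full moon occurs at elongation 180°, i.e. at age 29.53 × 180/360 = 14.765 d.
That is 14.765 − 5 = 9.765 days ahead.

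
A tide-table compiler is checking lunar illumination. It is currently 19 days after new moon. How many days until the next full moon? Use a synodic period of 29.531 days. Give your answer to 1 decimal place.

Full moon is 0.5 of the way through the cycle: age 0.5 × 29.531 = 14.765 d.
This lunation's full moon (14.765 d) has passed, so add one period: 44.296 − 19 = 25.296 days.

25.3 days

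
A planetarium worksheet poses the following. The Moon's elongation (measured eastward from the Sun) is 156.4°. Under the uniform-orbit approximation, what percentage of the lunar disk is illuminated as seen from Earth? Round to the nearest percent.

96%

Half-versine of 156.4°: (1 − (-0.916))/2 = 0.958, i.e. 96%.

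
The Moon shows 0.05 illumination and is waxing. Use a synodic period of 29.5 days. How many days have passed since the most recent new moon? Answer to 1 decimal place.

2.1 days

From f = (1 − cos θ)/2: cos θ = 1 − 2×0.05 = 0.900; arccos → 25.8°.
Before full moon the principal value applies: θ = 25.8°.
Age = 29.5 × 25.8°/360° ≈ 2.12 days.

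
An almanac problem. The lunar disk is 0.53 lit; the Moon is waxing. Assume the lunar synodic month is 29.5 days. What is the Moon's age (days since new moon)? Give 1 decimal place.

7.7 days

From f = (1 − cos θ)/2: cos θ = 1 − 2×0.53 = -0.060; arccos → 93.4°.
Before full moon the principal value applies: θ = 93.4°.
At 360°/29.5 d per day, 93.4° corresponds to 7.66 days.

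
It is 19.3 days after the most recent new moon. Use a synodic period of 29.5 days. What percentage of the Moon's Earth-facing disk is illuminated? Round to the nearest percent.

Elongation θ = 360° × 19.3/29.5 ≈ 235.5°.
cos 235.5° = (-0.566), so f = (1 − (-0.566))/2 = 0.783, so 78%.

78%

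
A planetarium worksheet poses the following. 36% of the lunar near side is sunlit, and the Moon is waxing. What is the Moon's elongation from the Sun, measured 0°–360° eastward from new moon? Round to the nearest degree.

From f = (1 − cos θ)/2: cos θ = 1 − 2×0.36 = 0.280; arccos → 73.7°.
Waxing ⇒ before full, so θ = 73.7°.

74°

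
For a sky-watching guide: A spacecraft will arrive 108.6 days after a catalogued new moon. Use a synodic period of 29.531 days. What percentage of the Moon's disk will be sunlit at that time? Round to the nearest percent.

72%

Reduce mod P: 108.6 − 3×29.531 = 20.01 d into the current lunation.
Elongation θ = 360° × 20.01/29.531 ≈ 243.9°.
cos 243.9° = (-0.440), so f = (1 − (-0.440))/2 = 0.720, so 72%.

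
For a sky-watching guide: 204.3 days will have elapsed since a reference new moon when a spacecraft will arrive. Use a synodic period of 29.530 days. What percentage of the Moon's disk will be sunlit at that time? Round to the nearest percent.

6%

Reduce mod P: 204.3 − 6×29.530 = 27.12 d into the current lunation.
The Moon has covered 27.12/29.530 of its cycle, so θ ≈ 360° × 27.12/29.530 = 330.6°.
cos 330.6° = 0.871, so f = (1 − 0.871)/2 = 0.064, so 6%.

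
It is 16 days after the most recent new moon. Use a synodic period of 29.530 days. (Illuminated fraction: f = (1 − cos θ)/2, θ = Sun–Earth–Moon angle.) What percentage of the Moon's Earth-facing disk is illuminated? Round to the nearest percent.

98%

Elongation θ = 360° × 16/29.530 ≈ 195.1°.
cos 195.1° = (-0.966), so f = (1 − (-0.966))/2 = 0.983, so 98%.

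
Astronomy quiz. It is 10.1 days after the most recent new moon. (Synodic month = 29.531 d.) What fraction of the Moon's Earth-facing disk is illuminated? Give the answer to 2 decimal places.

0.77

The Moon has covered 10.1/29.531 of its cycle, so θ ≈ 360° × 10.1/29.531 = 123.1°.
With cos θ = (-0.546), the lit fraction is (1 − (-0.546))/2 ≈ 0.773.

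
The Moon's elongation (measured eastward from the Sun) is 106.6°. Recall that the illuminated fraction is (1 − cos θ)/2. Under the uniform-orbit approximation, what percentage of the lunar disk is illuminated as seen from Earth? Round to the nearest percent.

64%

f = (1 − cos 106.6°)/2 = (1 − (-0.286))/2 ≈ 0.643, i.e. 64%.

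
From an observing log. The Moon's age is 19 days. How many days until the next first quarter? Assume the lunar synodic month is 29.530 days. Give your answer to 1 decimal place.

First quarter occurs at elongation 90°, i.e. at age 29.530 × 90/360 = 7.383 d.
This lunation's first quarter (7.383 d) has passed, so add one period: 36.913 − 19 = 17.913 days.

17.9 days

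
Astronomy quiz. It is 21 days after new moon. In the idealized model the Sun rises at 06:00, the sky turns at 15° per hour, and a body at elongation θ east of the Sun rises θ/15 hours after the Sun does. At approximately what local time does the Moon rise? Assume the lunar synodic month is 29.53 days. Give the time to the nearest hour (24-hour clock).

23:00

Phase angle: θ = 360°·(21 d)/(29.53 d) = 256.0°.
Delay after the Sun = 256.0° / (15°/h) ≈ 17.07 h.
06:00 + 17.07 h ≈ 23:04 → 23:00 to the nearest hour.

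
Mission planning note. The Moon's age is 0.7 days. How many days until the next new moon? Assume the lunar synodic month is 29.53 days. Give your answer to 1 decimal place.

28.8 days

One full lunation from the last new moon is 29.53 d; remaining = 29.53 − 0.7 = 28.830 d.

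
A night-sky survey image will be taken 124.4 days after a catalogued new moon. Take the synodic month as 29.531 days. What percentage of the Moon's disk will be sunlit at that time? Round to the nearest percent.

Reduce mod P: 124.4 − 4×29.531 = 6.28 d into the current lunation.
The Moon has covered 6.28/29.531 of its cycle, so θ ≈ 360° × 6.28/29.531 = 76.5°.
With cos θ = 0.233, the lit fraction is (1 − 0.233)/2 ≈ 0.383, so 38%.

38%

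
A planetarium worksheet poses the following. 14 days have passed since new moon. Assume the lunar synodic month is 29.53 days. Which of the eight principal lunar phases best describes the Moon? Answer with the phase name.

At 14/29.53 of the cycle, θ ≈ 171° — the full moon range.

full moon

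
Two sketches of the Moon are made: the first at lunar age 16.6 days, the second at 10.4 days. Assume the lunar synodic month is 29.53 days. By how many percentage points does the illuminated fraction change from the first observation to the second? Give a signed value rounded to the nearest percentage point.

First observation: θ = 360°·16.6/29.53 = 202.4°, so f = 0.962.
Second observation: θ = 126.8°, f = 0.799.
Δf = 0.799 − 0.962 = -0.163, i.e. -16 pp.

-16 percentage points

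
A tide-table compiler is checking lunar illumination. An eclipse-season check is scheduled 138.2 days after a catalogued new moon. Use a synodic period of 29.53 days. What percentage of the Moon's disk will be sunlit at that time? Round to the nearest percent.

71%

138.2/29.53 = 4.680 lunations, so 4 complete cycles and 20.08 d into the next.
Phase angle: θ = 360°·(20.08 d)/(29.53 d) = 244.8°.
Illuminated fraction = (1 − cos 244.8°)/2 = (1 − (-0.426))/2 ≈ 0.713, so 71%.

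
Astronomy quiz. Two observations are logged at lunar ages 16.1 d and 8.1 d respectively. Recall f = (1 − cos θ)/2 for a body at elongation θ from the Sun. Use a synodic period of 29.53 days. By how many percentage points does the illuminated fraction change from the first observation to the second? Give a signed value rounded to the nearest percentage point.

θ₁ = 360° × 16.1/29.53 = 196.3°, f₁ = (1 − cos θ₁)/2 = 0.980.
θ₂ = 360° × 8.1/29.53 = 98.7°, f₂ = (1 − cos θ₂)/2 = 0.576.
Change = f₂ − f₁ = -0.404 → -40 percentage points.

-40 percentage points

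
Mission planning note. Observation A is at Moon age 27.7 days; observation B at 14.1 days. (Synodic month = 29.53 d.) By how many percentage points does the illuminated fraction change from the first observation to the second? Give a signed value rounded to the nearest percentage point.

+96 percentage points

First observation: θ = 360°·27.7/29.53 = 337.7°, so f = 0.037.
Second observation: θ = 171.9°, f = 0.995.
Δf = 0.995 − 0.037 = +0.958, i.e. +96 pp.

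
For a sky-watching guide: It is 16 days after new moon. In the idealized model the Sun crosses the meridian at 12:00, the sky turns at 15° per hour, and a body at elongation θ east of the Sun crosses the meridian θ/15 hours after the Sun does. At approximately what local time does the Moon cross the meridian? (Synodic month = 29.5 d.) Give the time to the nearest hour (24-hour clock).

01:00

The Moon has covered 16/29.5 of its cycle, so θ ≈ 360° × 16/29.5 = 195.3°.
Delay after the Sun = 195.3° / (15°/h) ≈ 13.02 h.
12:00 + 13.02 h ≈ 01:01 → 01:00 to the nearest hour.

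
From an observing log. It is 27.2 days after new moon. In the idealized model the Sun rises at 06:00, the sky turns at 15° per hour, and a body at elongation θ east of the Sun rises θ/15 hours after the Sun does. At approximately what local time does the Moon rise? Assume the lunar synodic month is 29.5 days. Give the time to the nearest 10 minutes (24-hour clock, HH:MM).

The Moon has covered 27.2/29.5 of its cycle, so θ ≈ 360° × 27.2/29.5 = 331.9°.
The Moon trails the Sun by θ/15 = 331.9/15 ≈ 22.13 hours.
06:00 + 22.129 h ≈ 04:08 → 04:10 to the nearest ten minutes.

04:10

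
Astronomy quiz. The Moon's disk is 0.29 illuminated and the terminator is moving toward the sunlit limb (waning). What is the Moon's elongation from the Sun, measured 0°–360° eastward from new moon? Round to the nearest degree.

From f = (1 − cos θ)/2: cos θ = 1 − 2×0.29 = 0.420; arccos → 65.2°.
Waning ⇒ past full, so θ = 360° − 65.2° = 294.8°.

295°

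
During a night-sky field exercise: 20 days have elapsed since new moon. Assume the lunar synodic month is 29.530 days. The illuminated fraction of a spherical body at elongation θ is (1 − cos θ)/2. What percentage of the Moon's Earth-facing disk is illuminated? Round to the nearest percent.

72%

Phase angle: θ = 360°·(20 d)/(29.530 d) = 243.8°.
With cos θ = (-0.441), the lit fraction is (1 − (-0.441))/2 ≈ 0.721, so 72%.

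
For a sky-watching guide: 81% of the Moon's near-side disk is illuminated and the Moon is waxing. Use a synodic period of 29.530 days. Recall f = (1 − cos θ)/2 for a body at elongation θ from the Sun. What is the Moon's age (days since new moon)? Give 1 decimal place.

cos θ = 1 − 2f = -0.620, giving a principal value of 128.3°.
The Moon is waxing (0°–180°), so θ = 128.3° directly.
Age = 29.530 × 128.3°/360° ≈ 10.53 days.

10.5 days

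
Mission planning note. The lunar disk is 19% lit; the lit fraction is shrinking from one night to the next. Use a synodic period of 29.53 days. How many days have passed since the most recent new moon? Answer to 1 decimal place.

Invert f = (1 − cos θ)/2 to get cos θ = 1 − 2(0.19) = 0.620, hence θ₀ = arccos 0.620 = 51.7°.
Since the Moon is past full (waning), take the reflex angle: θ = 360° − 51.7° = 308.3°.
Age = 29.53 × 308.3°/360° ≈ 25.29 days.

25.3 days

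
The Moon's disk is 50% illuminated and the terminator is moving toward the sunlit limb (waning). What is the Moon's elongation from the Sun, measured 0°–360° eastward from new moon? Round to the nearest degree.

270°

From f = (1 − cos θ)/2: cos θ = 1 − 2×0.50 = 0.000; arccos → 90.0°.
Waning ⇒ past full, so θ = 360° − 90.0° = 270.0°.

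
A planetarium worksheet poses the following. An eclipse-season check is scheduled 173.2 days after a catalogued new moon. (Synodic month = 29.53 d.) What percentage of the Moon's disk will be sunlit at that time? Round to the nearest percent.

173.2/29.53 = 5.865 lunations, so 5 complete cycles and 25.55 d into the next.
Phase angle: θ = 360°·(25.55 d)/(29.53 d) = 311.5°.
Illuminated fraction = (1 − cos 311.5°)/2 = (1 − 0.662)/2 ≈ 0.169, so 17%.

17%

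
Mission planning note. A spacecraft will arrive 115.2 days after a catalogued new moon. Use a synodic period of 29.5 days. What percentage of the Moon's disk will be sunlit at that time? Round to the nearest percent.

115.2 d spans 3 complete synodic months (3 × 29.5 = 88.50 d) plus 26.70 d.
Phase angle: θ = 360°·(26.70 d)/(29.5 d) = 325.8°.
cos 325.8° = 0.827, so f = (1 − 0.827)/2 = 0.086, so 9%.

9%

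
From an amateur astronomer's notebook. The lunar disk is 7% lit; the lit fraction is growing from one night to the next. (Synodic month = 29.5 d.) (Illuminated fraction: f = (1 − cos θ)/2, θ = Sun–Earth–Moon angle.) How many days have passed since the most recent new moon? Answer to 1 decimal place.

2.5 days

From f = (1 − cos θ)/2: cos θ = 1 − 2×0.07 = 0.860; arccos → 30.7°.
Before full moon the principal value applies: θ = 30.7°.
That fraction of the synodic month is 30.7/360 × 29.5 d ≈ 2.51 d.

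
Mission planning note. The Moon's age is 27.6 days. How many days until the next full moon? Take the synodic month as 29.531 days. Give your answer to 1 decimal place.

Full moon is 0.5 of the way through the cycle: age 0.5 × 29.531 = 14.765 d.
This lunation's full moon (14.765 d) has passed, so add one period: 44.296 − 27.6 = 16.696 days.

16.7 days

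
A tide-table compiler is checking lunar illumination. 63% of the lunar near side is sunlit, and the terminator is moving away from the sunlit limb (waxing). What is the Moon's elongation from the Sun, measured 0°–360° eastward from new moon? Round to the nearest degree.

Invert f = (1 − cos θ)/2 to get cos θ = 1 − 2(0.63) = -0.260, hence θ₀ = arccos -0.260 = 105.1°.
Before full moon the principal value applies: θ = 105.1°.

105°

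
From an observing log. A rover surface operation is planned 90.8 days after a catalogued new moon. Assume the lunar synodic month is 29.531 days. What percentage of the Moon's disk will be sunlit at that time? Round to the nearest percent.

5%

Reduce mod P: 90.8 − 3×29.531 = 2.21 d into the current lunation.
The Moon has covered 2.21/29.531 of its cycle, so θ ≈ 360° × 2.21/29.531 = 26.9°.
With cos θ = 0.892, the lit fraction is (1 − 0.892)/2 ≈ 0.054, so 5%.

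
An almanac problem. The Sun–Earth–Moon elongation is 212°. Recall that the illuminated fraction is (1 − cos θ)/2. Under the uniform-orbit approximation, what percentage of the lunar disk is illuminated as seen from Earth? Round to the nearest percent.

92%

Half-versine of 212°: (1 − (-0.848))/2 = 0.924, i.e. 92%.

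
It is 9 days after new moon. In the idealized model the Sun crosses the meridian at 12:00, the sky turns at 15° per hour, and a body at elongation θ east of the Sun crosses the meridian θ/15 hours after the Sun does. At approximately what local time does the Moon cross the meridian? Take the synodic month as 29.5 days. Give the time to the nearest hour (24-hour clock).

19:00

Elongation θ = 360° × 9/29.5 ≈ 109.8°.
The Moon trails the Sun by θ/15 = 109.8/15 ≈ 7.32 hours.
12:00 + 7.32 h ≈ 19:19 → 19:00 to the nearest hour.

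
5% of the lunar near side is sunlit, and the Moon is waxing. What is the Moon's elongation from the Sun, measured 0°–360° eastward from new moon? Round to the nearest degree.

26°

Invert f = (1 − cos θ)/2 to get cos θ = 1 − 2(0.05) = 0.900, hence θ₀ = arccos 0.900 = 25.8°.
The Moon is waxing (0°–180°), so θ = 25.8° directly.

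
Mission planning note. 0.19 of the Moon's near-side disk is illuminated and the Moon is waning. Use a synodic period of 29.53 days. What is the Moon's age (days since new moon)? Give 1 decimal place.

Invert f = (1 − cos θ)/2 to get cos θ = 1 − 2(0.19) = 0.620, hence θ₀ = arccos 0.620 = 51.7°.
A waning Moon lies in 180°–360°, so θ = 360° − 51.7° = 308.3°.
Age = 29.53 × 308.3°/360° ≈ 25.29 days.

25.3 days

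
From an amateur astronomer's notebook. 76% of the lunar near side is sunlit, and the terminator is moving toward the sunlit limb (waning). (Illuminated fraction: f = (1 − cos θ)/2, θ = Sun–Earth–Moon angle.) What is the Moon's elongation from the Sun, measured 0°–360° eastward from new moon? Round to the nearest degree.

239°

Invert f = (1 − cos θ)/2 to get cos θ = 1 − 2(0.76) = -0.520, hence θ₀ = arccos -0.520 = 121.3°.
A waning Moon lies in 180°–360°, so θ = 360° − 121.3° = 238.7°.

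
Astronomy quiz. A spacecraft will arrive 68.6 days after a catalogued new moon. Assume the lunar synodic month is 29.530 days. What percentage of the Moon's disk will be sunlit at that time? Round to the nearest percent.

72%

68.6 d spans 2 complete synodic months (2 × 29.530 = 59.06 d) plus 9.54 d.
Elongation θ = 360° × 9.54/29.530 ≈ 116.3°.
With cos θ = (-0.443), the lit fraction is (1 − (-0.443))/2 ≈ 0.722, so 72%.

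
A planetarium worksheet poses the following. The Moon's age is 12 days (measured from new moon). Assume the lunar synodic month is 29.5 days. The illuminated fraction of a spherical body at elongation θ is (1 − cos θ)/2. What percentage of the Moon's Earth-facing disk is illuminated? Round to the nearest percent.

92%

Phase angle: θ = 360°·(12 d)/(29.5 d) = 146.4°.
cos 146.4° = (-0.833), so f = (1 − (-0.833))/2 = 0.917, so 92%.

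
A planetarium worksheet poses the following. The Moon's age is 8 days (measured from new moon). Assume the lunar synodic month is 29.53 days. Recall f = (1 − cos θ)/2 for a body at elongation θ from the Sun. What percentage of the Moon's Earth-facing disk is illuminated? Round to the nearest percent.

57%

Phase angle: θ = 360°·(8 d)/(29.53 d) = 97.5°.
cos 97.5° = (-0.131), so f = (1 − (-0.131))/2 = 0.566, so 57%.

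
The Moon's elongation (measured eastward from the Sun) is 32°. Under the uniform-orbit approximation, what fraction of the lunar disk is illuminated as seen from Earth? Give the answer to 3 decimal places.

Half-versine of 32°: (1 − 0.848)/2 = 0.076.

0.076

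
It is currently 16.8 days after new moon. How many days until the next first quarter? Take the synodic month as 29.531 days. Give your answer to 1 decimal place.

20.1 days

First quarter is 0.25 of the way through the cycle: age 0.25 × 29.531 = 7.383 d.
Already past this cycle's first quarter; the next is at 7.383 + 29.531 = 36.914 d, so 36.914 − 16.8 = 20.114 days.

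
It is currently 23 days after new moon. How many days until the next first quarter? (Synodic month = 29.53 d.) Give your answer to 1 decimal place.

13.9 days

First quarter occurs at elongation 90°, i.e. at age 29.53 × 90/360 = 7.383 d.
Already past this cycle's first quarter; the next is at 7.383 + 29.53 = 36.913 d, so 36.913 − 23 = 13.913 days.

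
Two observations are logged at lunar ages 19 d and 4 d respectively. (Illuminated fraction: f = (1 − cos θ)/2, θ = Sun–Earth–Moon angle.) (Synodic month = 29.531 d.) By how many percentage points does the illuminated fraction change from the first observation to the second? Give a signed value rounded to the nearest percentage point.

-64 pp

First observation: θ = 360°·19/29.531 = 231.6°, so f = 0.810.
Second observation: θ = 48.8°, f = 0.170.
Δf = 0.170 − 0.810 = -0.640, i.e. -64 pp.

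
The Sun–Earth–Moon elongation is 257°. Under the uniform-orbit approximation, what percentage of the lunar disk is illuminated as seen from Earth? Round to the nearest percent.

61%

cos 257° = (-0.225), so f = (1 − (-0.225))/2 = 0.612, i.e. 61%.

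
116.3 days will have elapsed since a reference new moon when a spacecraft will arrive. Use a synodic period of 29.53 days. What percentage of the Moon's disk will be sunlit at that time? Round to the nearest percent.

Reduce mod P: 116.3 − 3×29.53 = 27.71 d into the current lunation.
The Moon has covered 27.71/29.53 of its cycle, so θ ≈ 360° × 27.71/29.53 = 337.8°.
Illuminated fraction = (1 − cos 337.8°)/2 = (1 − 0.926)/2 ≈ 0.037, so 4%.

4%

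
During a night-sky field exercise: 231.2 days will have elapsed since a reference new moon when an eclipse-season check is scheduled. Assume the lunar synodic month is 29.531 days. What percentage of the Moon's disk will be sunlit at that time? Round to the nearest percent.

26%

231.2 d spans 7 complete synodic months (7 × 29.531 = 206.72 d) plus 24.48 d.
The Moon has covered 24.48/29.531 of its cycle, so θ ≈ 360° × 24.48/29.531 = 298.5°.
With cos θ = 0.477, the lit fraction is (1 − 0.477)/2 ≈ 0.262, so 26%.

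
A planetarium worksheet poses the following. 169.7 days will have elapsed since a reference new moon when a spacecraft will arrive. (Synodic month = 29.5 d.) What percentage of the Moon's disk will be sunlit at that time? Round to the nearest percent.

169.7/29.5 = 5.753 lunations, so 5 complete cycles and 22.20 d into the next.
The Moon has covered 22.20/29.5 of its cycle, so θ ≈ 360° × 22.20/29.5 = 270.9°.
cos 270.9° = 0.016, so f = (1 − 0.016)/2 = 0.492, so 49%.

49%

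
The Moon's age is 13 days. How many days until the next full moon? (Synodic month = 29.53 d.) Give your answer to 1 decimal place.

1.8 days

Full moon is 0.5 of the way through the cycle: age 0.5 × 29.53 = 14.765 d.
That is 14.765 − 13 = 1.765 days ahead.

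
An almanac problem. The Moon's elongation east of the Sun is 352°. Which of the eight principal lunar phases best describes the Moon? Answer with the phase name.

new moon

The new moon sector spans roughly -22°–22°; 352° falls inside it.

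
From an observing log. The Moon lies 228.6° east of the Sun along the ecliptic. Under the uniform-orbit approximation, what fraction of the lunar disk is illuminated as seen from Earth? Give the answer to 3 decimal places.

0.831

cos 228.6° = (-0.661), so f = (1 − (-0.661))/2 = 0.831.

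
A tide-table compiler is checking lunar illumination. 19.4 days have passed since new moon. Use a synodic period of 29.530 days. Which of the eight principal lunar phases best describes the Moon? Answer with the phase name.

waning gibbous

θ ≈ 360° × 19.4/29.530 = 237°, which falls in the waning gibbous sector.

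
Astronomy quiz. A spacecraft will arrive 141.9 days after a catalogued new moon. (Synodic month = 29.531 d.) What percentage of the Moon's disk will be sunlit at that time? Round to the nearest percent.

141.9 d spans 4 complete synodic months (4 × 29.531 = 118.12 d) plus 23.78 d.
Elongation θ = 360° × 23.78/29.531 ≈ 289.8°.
Illuminated fraction = (1 − cos 289.8°)/2 = (1 − 0.339)/2 ≈ 0.330, so 33%.

33%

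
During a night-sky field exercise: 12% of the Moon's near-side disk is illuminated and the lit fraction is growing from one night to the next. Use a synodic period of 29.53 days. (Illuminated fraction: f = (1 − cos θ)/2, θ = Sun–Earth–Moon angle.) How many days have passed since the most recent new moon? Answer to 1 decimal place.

3.3 days

From f = (1 − cos θ)/2: cos θ = 1 − 2×0.12 = 0.760; arccos → 40.5°.
Waxing ⇒ before full, so θ = 40.5°.
At 360°/29.53 d per day, 40.5° corresponds to 3.33 days.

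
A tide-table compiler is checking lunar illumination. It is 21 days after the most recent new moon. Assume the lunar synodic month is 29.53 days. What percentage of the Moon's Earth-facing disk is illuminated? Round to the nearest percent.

Elongation θ = 360° × 21/29.53 ≈ 256.0°.
cos 256.0° = (-0.242), so f = (1 − (-0.242))/2 = 0.621, so 62%.

62%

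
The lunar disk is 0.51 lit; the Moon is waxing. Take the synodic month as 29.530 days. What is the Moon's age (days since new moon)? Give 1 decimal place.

cos θ = 1 − 2f = -0.020, giving a principal value of 91.1°.
Waxing ⇒ before full, so θ = 91.1°.
At 360°/29.530 d per day, 91.1° corresponds to 7.48 days.

7.5 days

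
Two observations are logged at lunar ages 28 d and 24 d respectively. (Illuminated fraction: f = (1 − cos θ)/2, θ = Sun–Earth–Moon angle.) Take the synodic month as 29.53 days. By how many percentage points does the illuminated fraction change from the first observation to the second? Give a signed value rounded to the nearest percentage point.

+28 percentage points

First observation: θ = 360°·28/29.53 = 341.3°, so f = 0.026.
Second observation: θ = 292.6°, f = 0.308.
Δf = 0.308 − 0.026 = +0.282, i.e. +28 pp.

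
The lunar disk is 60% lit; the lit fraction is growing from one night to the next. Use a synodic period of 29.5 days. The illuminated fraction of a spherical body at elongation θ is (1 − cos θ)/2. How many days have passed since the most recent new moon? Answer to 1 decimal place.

cos θ = 1 − 2f = -0.200, giving a principal value of 101.5°.
Waxing ⇒ before full, so θ = 101.5°.
That fraction of the synodic month is 101.5/360 × 29.5 d ≈ 8.32 d.

8.3 days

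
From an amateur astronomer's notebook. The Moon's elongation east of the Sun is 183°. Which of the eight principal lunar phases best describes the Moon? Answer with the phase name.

The full moon sector spans roughly 158°–202°; 183° falls inside it.

full moon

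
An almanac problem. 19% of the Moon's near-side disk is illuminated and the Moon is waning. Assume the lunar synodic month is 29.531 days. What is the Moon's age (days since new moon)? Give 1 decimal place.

cos θ = 1 − 2f = 0.620, giving a principal value of 51.7°.
Waning ⇒ past full, so θ = 360° − 51.7° = 308.3°.
Age = 29.531 × 308.3°/360° ≈ 25.29 days.

25.3 days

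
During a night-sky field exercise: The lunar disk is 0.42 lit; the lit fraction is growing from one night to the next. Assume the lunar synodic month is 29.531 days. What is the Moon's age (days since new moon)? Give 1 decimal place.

Invert f = (1 − cos θ)/2 to get cos θ = 1 − 2(0.42) = 0.160, hence θ₀ = arccos 0.160 = 80.8°.
Before full moon the principal value applies: θ = 80.8°.
That fraction of the synodic month is 80.8/360 × 29.531 d ≈ 6.63 d.

6.6 days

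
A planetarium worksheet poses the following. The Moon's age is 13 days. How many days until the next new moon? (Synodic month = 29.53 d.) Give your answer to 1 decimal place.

The next new moon completes the synodic month: 29.53 − 13 = 16.530 days.

16.5 days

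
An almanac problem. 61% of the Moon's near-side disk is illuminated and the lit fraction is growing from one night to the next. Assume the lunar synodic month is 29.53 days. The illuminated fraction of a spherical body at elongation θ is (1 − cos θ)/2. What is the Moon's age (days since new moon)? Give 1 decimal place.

cos θ = 1 − 2f = -0.220, giving a principal value of 102.7°.
Before full moon the principal value applies: θ = 102.7°.
That fraction of the synodic month is 102.7/360 × 29.53 d ≈ 8.42 d.

8.4 days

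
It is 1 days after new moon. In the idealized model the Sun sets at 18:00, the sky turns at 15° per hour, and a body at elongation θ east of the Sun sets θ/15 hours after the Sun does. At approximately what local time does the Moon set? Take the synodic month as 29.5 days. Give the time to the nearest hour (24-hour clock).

19:00

Phase angle: θ = 360°·(1 d)/(29.5 d) = 12.2°.
At 15° of sky rotation per hour, 12.2° corresponds to a 0.81 h lag.
18:00 + 0.81 h ≈ 18:49 → 19:00 to the nearest hour.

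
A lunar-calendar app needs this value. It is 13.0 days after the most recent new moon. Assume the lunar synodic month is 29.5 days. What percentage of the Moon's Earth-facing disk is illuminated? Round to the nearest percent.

97%

The Moon has covered 13.0/29.5 of its cycle, so θ ≈ 360° × 13.0/29.5 = 158.6°.
cos 158.6° = (-0.931), so f = (1 − (-0.931))/2 = 0.966, so 97%.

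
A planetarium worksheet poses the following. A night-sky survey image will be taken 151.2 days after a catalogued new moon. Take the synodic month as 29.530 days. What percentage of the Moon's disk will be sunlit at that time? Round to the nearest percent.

151.2/29.530 = 5.120 lunations, so 5 complete cycles and 3.55 d into the next.
The Moon has covered 3.55/29.530 of its cycle, so θ ≈ 360° × 3.55/29.530 = 43.3°.
Illuminated fraction = (1 − cos 43.3°)/2 = (1 − 0.728)/2 ≈ 0.136, so 14%.

14%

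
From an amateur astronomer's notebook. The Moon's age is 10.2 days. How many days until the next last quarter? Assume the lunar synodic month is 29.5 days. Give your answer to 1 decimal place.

11.9 days

Last quarter is 0.75 of the way through the cycle: age 0.75 × 29.5 = 22.125 d.
So 11.925 days remain (22.125 − 10.2).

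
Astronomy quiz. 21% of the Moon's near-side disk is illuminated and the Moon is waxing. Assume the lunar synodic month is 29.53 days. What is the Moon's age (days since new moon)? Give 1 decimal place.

4.5 days

From f = (1 − cos θ)/2: cos θ = 1 − 2×0.21 = 0.580; arccos → 54.5°.
Waxing ⇒ before full, so θ = 54.5°.
At 360°/29.53 d per day, 54.5° corresponds to 4.47 days.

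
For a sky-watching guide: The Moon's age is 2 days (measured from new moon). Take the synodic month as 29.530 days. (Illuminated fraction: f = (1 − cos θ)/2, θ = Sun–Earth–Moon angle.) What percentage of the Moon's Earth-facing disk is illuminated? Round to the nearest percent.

Elongation θ = 360° × 2/29.530 ≈ 24.4°.
Illuminated fraction = (1 − cos 24.4°)/2 = (1 − 0.911)/2 ≈ 0.045, so 4%.

4%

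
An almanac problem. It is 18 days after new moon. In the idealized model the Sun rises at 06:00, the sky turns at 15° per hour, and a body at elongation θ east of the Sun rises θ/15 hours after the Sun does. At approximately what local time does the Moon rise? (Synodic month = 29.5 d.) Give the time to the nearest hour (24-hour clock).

21:00

The Moon has covered 18/29.5 of its cycle, so θ ≈ 360° × 18/29.5 = 219.7°.
At 15° of sky rotation per hour, 219.7° corresponds to a 14.64 h lag.
06:00 + 14.64 h ≈ 20:39 → 21:00 to the nearest hour.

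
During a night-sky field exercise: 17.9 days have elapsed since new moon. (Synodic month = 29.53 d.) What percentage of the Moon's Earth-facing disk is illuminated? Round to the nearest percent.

The Moon has covered 17.9/29.53 of its cycle, so θ ≈ 360° × 17.9/29.53 = 218.2°.
With cos θ = (-0.786), the lit fraction is (1 − (-0.786))/2 ≈ 0.893, so 89%.

89%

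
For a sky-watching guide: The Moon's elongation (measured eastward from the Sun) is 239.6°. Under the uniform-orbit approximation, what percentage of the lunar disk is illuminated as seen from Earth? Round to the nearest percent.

75%

f = (1 − cos 239.6°)/2 = (1 − (-0.506))/2 ≈ 0.753, i.e. 75%.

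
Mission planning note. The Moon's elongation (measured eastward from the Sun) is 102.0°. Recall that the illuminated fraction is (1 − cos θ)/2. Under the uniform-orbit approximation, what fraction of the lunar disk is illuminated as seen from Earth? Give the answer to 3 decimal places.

0.604

Half-versine of 102.0°: (1 − (-0.208))/2 = 0.604.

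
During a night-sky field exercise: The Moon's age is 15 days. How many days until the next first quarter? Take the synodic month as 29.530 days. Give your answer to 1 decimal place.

21.9 days

First quarter is 0.25 of the way through the cycle: age 0.25 × 29.530 = 7.383 d.
This lunation's first quarter (7.383 d) has passed, so add one period: 36.913 − 15 = 21.913 days.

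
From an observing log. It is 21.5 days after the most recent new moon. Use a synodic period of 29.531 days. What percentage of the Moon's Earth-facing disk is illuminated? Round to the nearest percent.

57%

Elongation θ = 360° × 21.5/29.531 ≈ 262.1°.
cos 262.1° = (-0.137), so f = (1 − (-0.137))/2 = 0.569, so 57%.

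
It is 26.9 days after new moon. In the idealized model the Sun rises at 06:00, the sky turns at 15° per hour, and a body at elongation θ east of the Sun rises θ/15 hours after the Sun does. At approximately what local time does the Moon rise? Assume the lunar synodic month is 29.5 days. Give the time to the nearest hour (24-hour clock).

04:00

Phase angle: θ = 360°·(26.9 d)/(29.5 d) = 328.3°.
Delay after the Sun = 328.3° / (15°/h) ≈ 21.88 h.
06:00 + 21.88 h ≈ 03:53 → 04:00 to the nearest hour.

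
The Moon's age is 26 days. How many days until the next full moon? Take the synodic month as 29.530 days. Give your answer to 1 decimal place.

Full moon is 0.5 of the way through the cycle: age 0.5 × 29.530 = 14.765 d.
Already past this cycle's full moon; the next is at 14.765 + 29.530 = 44.295 d, so 44.295 − 26 = 18.295 days.

18.3 days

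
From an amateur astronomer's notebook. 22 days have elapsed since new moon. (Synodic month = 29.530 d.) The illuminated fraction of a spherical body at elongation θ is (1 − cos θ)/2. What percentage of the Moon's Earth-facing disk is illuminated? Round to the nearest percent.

52%

Phase angle: θ = 360°·(22 d)/(29.530 d) = 268.2°.
With cos θ = (-0.031), the lit fraction is (1 − (-0.031))/2 ≈ 0.516, so 52%.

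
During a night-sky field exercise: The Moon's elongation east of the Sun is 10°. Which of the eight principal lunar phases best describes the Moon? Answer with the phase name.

new moon

10° lies in the new moon sector of the 8-phase cycle.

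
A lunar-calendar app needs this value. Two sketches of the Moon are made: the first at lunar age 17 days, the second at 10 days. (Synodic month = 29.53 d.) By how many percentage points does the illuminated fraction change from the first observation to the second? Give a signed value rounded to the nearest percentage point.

θ₁ = 360° × 17/29.53 = 207.2°, f₁ = (1 − cos θ₁)/2 = 0.945.
θ₂ = 360° × 10/29.53 = 121.9°, f₂ = (1 − cos θ₂)/2 = 0.764.
Change = f₂ − f₁ = -0.180 → -18 percentage points.

-18 percentage points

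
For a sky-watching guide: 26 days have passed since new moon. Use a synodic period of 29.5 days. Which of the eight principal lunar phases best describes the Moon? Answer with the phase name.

At 26/29.5 of the cycle, θ ≈ 317° — the waning crescent range.

waning crescent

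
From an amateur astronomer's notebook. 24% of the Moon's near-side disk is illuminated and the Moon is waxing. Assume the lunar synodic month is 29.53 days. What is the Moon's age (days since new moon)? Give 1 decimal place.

From f = (1 − cos θ)/2: cos θ = 1 − 2×0.24 = 0.520; arccos → 58.7°.
Before full moon the principal value applies: θ = 58.7°.
That fraction of the synodic month is 58.7/360 × 29.53 d ≈ 4.81 d.

4.8 days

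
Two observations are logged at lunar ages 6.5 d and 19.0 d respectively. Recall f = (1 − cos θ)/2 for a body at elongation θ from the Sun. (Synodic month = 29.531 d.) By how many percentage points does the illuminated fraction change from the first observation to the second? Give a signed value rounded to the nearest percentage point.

+40 pp

θ₁ = 360° × 6.5/29.531 = 79.2°, f₁ = (1 − cos θ₁)/2 = 0.407.
θ₂ = 360° × 19.0/29.531 = 231.6°, f₂ = (1 − cos θ₂)/2 = 0.810.
Change = f₂ − f₁ = +0.404 → +40 percentage points.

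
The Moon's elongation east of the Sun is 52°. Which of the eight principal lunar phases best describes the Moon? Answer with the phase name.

The waxing crescent sector spans roughly 22°–68°; 52° falls inside it.

waxing crescent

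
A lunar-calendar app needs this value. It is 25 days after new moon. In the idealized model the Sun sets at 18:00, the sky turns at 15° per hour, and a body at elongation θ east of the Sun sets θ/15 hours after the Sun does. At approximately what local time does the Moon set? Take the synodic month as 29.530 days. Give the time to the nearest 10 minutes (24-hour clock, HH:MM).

14:20

Elongation θ = 360° × 25/29.530 ≈ 304.8°.
Delay after the Sun = 304.8° / (15°/h) ≈ 20.32 h.
18:00 + 20.318 h ≈ 14:19 → 14:20 to the nearest ten minutes.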